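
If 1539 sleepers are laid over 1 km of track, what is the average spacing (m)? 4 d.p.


Spacing = 1000 m / number of sleepers
Spacing = 1000 / 1539
Spacing = 0.6498 m

0.6498


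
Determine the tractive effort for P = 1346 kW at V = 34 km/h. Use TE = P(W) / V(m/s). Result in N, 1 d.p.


Convert: P = 1346 kW = 1346000 W
V = 34 / 3.6 = 9.4444 m/s
TE = 1346000 / 9.4444
TE = 142517.6 N

142517.6


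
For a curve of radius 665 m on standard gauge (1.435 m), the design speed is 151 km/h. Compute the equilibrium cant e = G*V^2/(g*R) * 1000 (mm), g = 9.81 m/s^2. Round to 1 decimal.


Convert speed: V = 151 / 3.6 = 41.9444 m/s
Apply formula: e = 1.435 * 41.9444^2 / (9.81 * 665)
e = 1.435 * 1759.3364 / 6523.65
e = 0.386999 m = 387.0 mm

387.0


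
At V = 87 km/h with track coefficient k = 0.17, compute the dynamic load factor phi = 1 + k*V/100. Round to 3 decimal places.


phi = 1 + k * V / 100
phi = 1 + 0.17 * 87 / 100
phi = 1 + 0.1479
phi = 1.148

1.148


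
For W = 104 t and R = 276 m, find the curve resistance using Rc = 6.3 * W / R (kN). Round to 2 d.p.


Rc = 6.3 * W / R
Rc = 6.3 * 104 / 276
Rc = 655.2 / 276
Rc = 2.37 kN

2.37


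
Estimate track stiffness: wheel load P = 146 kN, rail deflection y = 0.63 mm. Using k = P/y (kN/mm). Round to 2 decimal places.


Track stiffness k = P / y
k = 146 / 0.63
k = 231.75 kN/mm

231.75


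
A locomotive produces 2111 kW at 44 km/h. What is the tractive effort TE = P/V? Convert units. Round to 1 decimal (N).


Convert: P = 2111 kW = 2111000 W
V = 44 / 3.6 = 12.2222 m/s
TE = 2111000 / 12.2222
TE = 172718.2 N

172718.2


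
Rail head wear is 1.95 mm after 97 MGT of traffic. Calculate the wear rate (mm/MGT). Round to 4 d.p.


Wear rate = total wear / cumulative tonnage
Rate = 1.95 / 97
Rate = 0.0201 mm/MGT

0.0201


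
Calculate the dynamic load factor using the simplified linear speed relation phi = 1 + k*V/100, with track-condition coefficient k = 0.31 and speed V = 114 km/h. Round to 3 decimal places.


phi = 1 + k * V / 100
phi = 1 + 0.31 * 114 / 100
phi = 1 + 0.3534
phi = 1.353

1.353


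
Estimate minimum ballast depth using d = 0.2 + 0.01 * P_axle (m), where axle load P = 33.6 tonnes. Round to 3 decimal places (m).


d = 0.2 + 0.01 * 33.6
d = 0.2 + 0.336
d = 0.536 m

0.536


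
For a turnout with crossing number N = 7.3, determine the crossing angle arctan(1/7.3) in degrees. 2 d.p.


1/N = 1/7.3 = 0.136986
angle = arctan(0.136986) = 0.136139 rad
angle = 0.136139 * 180/pi = 7.80 degrees

7.80


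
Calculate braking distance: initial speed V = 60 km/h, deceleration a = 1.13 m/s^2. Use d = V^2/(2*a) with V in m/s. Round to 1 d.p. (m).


Convert speed: V = 60 / 3.6 = 16.6667 m/s
V^2 = 277.7778
d = 277.7778 / (2 * 1.13)
d = 277.7778 / 2.26
d = 122.9 m

122.9


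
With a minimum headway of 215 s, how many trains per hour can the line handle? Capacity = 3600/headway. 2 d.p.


Capacity = 3600 / headway
Capacity = 3600 / 215
Capacity = 16.74 trains/hour

16.74


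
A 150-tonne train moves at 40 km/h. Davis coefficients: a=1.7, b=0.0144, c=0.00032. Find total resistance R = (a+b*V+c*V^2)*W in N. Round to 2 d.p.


b*V = 0.0144 * 40 = 0.576
c*V^2 = 0.00032 * 1600 = 0.512
R_per_t = 1.7 + 0.576 + 0.512 = 2.788 N/t
R_total = 2.788 * 150 = 418.20 N

418.20


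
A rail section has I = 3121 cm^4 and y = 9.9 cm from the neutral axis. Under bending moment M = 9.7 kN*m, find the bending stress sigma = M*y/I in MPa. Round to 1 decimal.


Convert units:
M = 9.7 kN*m = 9700000 N*mm
y = 9.9 cm = 99 mm
I = 3121 cm^4 = 31210000 mm^4
sigma = 9700000 * 99 / 31210000
sigma = 30.8 MPa

30.8


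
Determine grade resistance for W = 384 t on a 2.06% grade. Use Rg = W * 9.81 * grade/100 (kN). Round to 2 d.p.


Rg = W * 9.81 * grade / 100
Rg = 384 * 9.81 * 2.06 / 100
Rg = 3767.04 * 0.0206
Rg = 77.60 kN

77.60


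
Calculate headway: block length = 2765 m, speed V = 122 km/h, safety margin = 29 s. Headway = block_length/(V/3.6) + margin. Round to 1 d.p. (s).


V = 122 / 3.6 = 33.8889 m/s
Block traversal time = 2765 / 33.8889 = 81.5902 s
Headway = 81.5902 + 29
Headway = 110.6 s

110.6


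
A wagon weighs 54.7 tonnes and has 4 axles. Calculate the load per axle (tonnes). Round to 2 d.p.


Load per axle = total weight / number of axles
Load = 54.7 / 4
Load = 13.68 tonnes

13.68


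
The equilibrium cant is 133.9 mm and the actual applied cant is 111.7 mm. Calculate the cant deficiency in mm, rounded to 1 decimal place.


Cant deficiency = equilibrium cant - actual cant
CD = 133.9 - 111.7
CD = 22.2 mm

22.2


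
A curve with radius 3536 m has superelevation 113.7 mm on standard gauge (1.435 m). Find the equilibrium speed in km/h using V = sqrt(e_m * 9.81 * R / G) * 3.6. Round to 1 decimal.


Convert cant: e = 113.7 mm = 0.1137 m
V_ms = sqrt(0.1137 * 9.81 * 3536 / 1.435)
V_ms = sqrt(2748.462573) = 52.4258 m/s
V = 52.4258 * 3.6 = 188.7 km/h

188.7


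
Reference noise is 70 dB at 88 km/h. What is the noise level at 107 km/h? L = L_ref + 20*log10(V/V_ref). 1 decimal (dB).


V/V_ref = 107 / 88 = 1.215909
log10(1.215909) = 0.084901
20 * 0.084901 = 1.698
L = 70 + 1.698 = 71.7 dB

71.7


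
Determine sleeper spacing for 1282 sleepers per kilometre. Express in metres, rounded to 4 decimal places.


Spacing = 1000 m / number of sleepers
Spacing = 1000 / 1282
Spacing = 0.7800 m

0.7800


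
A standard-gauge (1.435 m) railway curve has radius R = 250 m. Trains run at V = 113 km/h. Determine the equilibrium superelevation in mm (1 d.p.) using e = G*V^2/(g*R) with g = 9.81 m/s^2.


Convert speed: V = 113 / 3.6 = 31.3889 m/s
Apply formula: e = 1.435 * 31.3889^2 / (9.81 * 250)
e = 1.435 * 985.2623 / 2452.5
e = 0.576494 m = 576.5 mm

576.5


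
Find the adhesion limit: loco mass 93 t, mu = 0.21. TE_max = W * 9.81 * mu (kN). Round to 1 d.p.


TE_max = W * g * mu
TE_max = 93 * 9.81 * 0.21
TE_max = 912.33 * 0.21
TE_max = 191.6 kN

191.6


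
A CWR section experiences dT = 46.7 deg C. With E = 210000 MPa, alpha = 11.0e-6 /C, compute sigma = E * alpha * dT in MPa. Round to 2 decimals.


sigma = E * alpha * dT
sigma = 210000 * 11.0e-6 * 46.7
sigma = 2.31 * 46.7
sigma = 107.88 MPa

107.88


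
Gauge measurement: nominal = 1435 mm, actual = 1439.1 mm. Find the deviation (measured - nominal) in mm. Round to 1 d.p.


Deviation = measured - nominal
Deviation = 1439.1 - 1435
Deviation = 4.1 mm

4.1


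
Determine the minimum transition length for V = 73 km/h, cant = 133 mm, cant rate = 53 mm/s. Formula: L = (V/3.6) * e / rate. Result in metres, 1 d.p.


Convert speed: V = 73 / 3.6 = 20.2778 m/s
L = 20.2778 * 133 / 53
L = 2696.9444 / 53
L = 50.9 m

50.9


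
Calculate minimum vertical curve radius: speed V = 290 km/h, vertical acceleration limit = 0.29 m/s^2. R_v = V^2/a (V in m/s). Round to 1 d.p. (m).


Convert speed: V = 290 / 3.6 = 80.5556 m/s
V^2 = 6489.1975 m^2/s^2
R_v = 6489.1975 / 0.29
R_v = 22376.5 m

22376.5


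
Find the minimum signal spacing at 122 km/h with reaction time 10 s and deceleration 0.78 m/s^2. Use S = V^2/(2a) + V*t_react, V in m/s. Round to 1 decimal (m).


V = 122 / 3.6 = 33.8889 m/s
Braking distance = 33.8889^2 / (2*0.78) = 736.1903 m
Sighting distance = 33.8889 * 10 = 338.8889 m
S = 736.1903 + 338.8889 = 1075.1 m

1075.1


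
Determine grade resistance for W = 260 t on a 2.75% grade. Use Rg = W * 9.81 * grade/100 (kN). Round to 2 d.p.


Rg = W * 9.81 * grade / 100
Rg = 260 * 9.81 * 2.75 / 100
Rg = 2550.6 * 0.0275
Rg = 70.14 kN

70.14


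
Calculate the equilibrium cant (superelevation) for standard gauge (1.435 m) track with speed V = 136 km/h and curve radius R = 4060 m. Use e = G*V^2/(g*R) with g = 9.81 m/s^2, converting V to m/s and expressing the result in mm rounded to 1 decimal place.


Convert speed: V = 136 / 3.6 = 37.7778 m/s
Apply formula: e = 1.435 * 37.7778^2 / (9.81 * 4060)
e = 1.435 * 1427.1605 / 39828.6
e = 0.05142 m = 51.4 mm

51.4


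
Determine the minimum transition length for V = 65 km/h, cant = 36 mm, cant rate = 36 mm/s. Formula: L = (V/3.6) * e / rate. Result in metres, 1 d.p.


Convert speed: V = 65 / 3.6 = 18.0556 m/s
L = 18.0556 * 36 / 36
L = 650.0 / 36
L = 18.1 m

18.1


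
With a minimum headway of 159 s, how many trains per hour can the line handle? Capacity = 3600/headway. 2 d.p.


Capacity = 3600 / headway
Capacity = 3600 / 159
Capacity = 22.64 trains/hour

22.64


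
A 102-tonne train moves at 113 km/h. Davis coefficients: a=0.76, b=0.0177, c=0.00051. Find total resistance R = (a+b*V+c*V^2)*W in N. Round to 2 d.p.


b*V = 0.0177 * 113 = 2.0001
c*V^2 = 0.00051 * 12769 = 6.51219
R_per_t = 0.76 + 2.0001 + 6.51219 = 9.27229 N/t
R_total = 9.27229 * 102 = 945.77 N

945.77


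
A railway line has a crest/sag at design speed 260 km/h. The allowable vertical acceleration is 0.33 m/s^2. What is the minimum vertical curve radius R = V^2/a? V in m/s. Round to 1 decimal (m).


Convert speed: V = 260 / 3.6 = 72.2222 m/s
V^2 = 5216.0494 m^2/s^2
R_v = 5216.0494 / 0.33
R_v = 15806.2 m

15806.2


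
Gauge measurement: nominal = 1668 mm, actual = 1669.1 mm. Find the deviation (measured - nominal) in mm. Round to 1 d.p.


Deviation = measured - nominal
Deviation = 1669.1 - 1668
Deviation = 1.1 mm

1.1


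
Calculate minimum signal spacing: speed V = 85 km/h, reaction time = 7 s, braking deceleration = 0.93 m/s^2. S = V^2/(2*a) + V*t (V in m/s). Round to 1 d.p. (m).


V = 85 / 3.6 = 23.6111 m/s
Braking distance = 23.6111^2 / (2*0.93) = 299.7229 m
Sighting distance = 23.6111 * 7 = 165.2778 m
S = 299.7229 + 165.2778 = 465.0 m

465.0


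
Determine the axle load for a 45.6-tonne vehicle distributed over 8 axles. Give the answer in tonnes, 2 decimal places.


Load per axle = total weight / number of axles
Load = 45.6 / 8
Load = 5.70 tonnes

5.70


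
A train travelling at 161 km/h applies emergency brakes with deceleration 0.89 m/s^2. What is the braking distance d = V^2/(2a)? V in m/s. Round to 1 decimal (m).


Convert speed: V = 161 / 3.6 = 44.7222 m/s
V^2 = 2000.0772
d = 2000.0772 / (2 * 0.89)
d = 2000.0772 / 1.78
d = 1123.6 m

1123.6


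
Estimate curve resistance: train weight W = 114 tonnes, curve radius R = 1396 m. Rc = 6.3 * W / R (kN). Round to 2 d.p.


Rc = 6.3 * W / R
Rc = 6.3 * 114 / 1396
Rc = 718.2 / 1396
Rc = 0.51 kN

0.51


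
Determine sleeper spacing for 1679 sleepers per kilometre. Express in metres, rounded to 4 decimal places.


Spacing = 1000 m / number of sleepers
Spacing = 1000 / 1679
Spacing = 0.5956 m

0.5956


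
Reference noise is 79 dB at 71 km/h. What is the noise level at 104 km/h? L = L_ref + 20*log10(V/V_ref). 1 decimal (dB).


V/V_ref = 104 / 71 = 1.464789
log10(1.464789) = 0.165775
20 * 0.165775 = 3.3155
L = 79 + 3.3155 = 82.3 dB

82.3


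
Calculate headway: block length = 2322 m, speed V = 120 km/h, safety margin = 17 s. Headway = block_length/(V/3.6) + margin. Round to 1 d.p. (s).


V = 120 / 3.6 = 33.3333 m/s
Block traversal time = 2322 / 33.3333 = 69.66 s
Headway = 69.66 + 17
Headway = 86.7 s

86.7


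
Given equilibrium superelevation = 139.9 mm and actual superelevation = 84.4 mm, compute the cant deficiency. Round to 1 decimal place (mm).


Cant deficiency = equilibrium cant - actual cant
CD = 139.9 - 84.4
CD = 55.5 mm

55.5


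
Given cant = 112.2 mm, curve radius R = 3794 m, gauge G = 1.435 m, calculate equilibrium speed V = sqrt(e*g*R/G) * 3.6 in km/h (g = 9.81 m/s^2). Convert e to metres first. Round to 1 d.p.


Convert cant: e = 112.2 mm = 0.1122 m
V_ms = sqrt(0.1122 * 9.81 * 3794 / 1.435)
V_ms = sqrt(2910.095824) = 53.9453 m/s
V = 53.9453 * 3.6 = 194.2 km/h

194.2


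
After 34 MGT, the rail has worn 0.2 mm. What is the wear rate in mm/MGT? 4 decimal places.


Wear rate = total wear / cumulative tonnage
Rate = 0.2 / 34
Rate = 0.0059 mm/MGT

0.0059


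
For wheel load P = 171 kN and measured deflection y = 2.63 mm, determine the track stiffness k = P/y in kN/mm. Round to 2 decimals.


Track stiffness k = P / y
k = 171 / 2.63
k = 65.02 kN/mm

65.02


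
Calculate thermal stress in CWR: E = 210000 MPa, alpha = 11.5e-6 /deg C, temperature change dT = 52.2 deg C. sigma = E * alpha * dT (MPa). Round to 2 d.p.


sigma = E * alpha * dT
sigma = 210000 * 11.5e-6 * 52.2
sigma = 2.415 * 52.2
sigma = 126.06 MPa

126.06


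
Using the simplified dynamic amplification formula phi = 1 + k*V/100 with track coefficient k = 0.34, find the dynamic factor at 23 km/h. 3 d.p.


phi = 1 + k * V / 100
phi = 1 + 0.34 * 23 / 100
phi = 1 + 0.0782
phi = 1.078

1.078


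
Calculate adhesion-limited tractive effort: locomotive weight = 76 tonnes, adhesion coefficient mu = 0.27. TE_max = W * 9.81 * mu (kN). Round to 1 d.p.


TE_max = W * g * mu
TE_max = 76 * 9.81 * 0.27
TE_max = 745.56 * 0.27
TE_max = 201.3 kN

201.3


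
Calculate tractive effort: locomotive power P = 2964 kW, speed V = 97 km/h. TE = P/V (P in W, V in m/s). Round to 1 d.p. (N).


Convert: P = 2964 kW = 2964000 W
V = 97 / 3.6 = 26.9444 m/s
TE = 2964000 / 26.9444
TE = 110004.1 N

110004.1


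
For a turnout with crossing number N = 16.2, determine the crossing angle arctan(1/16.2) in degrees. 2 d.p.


1/N = 1/16.2 = 0.061728
angle = arctan(0.061728) = 0.06165 rad
angle = 0.06165 * 180/pi = 3.53 degrees

3.53


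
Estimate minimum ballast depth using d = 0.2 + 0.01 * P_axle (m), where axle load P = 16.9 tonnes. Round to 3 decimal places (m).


d = 0.2 + 0.01 * 16.9
d = 0.2 + 0.169
d = 0.369 m

0.369


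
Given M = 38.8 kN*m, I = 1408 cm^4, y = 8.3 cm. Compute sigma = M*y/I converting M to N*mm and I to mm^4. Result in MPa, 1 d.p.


Convert units:
M = 38.8 kN*m = 38800000 N*mm
y = 8.3 cm = 83 mm
I = 1408 cm^4 = 14080000 mm^4
sigma = 38800000 * 83 / 14080000
sigma = 228.7 MPa

228.7


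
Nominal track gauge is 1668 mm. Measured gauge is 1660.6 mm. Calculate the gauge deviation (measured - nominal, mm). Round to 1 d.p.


Deviation = measured - nominal
Deviation = 1660.6 - 1668
Deviation = -7.4 mm

-7.4


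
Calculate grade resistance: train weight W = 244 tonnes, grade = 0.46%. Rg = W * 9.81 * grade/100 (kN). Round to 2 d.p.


Rg = W * 9.81 * grade / 100
Rg = 244 * 9.81 * 0.46 / 100
Rg = 2393.64 * 0.0046
Rg = 11.01 kN

11.01


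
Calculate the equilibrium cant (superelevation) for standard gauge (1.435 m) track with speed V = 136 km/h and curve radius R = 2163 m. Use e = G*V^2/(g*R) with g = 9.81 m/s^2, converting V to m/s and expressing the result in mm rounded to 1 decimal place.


Convert speed: V = 136 / 3.6 = 37.7778 m/s
Apply formula: e = 1.435 * 37.7778^2 / (9.81 * 2163)
e = 1.435 * 1427.1605 / 21219.03
e = 0.096516 m = 96.5 mm

96.5


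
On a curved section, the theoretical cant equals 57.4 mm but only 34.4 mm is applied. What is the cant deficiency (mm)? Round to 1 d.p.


Cant deficiency = equilibrium cant - actual cant
CD = 57.4 - 34.4
CD = 23.0 mm

23.0


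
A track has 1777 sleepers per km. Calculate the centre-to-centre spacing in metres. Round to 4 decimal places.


Spacing = 1000 m / number of sleepers
Spacing = 1000 / 1777
Spacing = 0.5627 m

0.5627


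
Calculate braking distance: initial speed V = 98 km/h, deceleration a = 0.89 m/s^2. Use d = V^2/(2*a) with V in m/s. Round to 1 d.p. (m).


Convert speed: V = 98 / 3.6 = 27.2222 m/s
V^2 = 741.0494
d = 741.0494 / (2 * 0.89)
d = 741.0494 / 1.78
d = 416.3 m

416.3


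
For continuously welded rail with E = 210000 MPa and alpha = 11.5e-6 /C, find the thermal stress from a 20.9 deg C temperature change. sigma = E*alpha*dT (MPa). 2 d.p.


sigma = E * alpha * dT
sigma = 210000 * 11.5e-6 * 20.9
sigma = 2.415 * 20.9
sigma = 50.47 MPa

50.47


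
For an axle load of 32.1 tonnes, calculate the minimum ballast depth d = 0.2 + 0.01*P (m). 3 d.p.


d = 0.2 + 0.01 * 32.1
d = 0.2 + 0.321
d = 0.521 m

0.521


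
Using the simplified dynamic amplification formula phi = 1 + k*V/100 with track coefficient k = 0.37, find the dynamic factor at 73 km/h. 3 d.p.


phi = 1 + k * V / 100
phi = 1 + 0.37 * 73 / 100
phi = 1 + 0.2701
phi = 1.270

1.270


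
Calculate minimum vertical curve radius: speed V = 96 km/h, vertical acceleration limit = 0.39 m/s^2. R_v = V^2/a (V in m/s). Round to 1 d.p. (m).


Convert speed: V = 96 / 3.6 = 26.6667 m/s
V^2 = 711.1111 m^2/s^2
R_v = 711.1111 / 0.39
R_v = 1823.4 m

1823.4


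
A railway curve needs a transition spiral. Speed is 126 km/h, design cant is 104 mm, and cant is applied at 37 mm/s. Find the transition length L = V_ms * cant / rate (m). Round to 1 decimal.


Convert speed: V = 126 / 3.6 = 35.0 m/s
L = 35.0 * 104 / 37
L = 3640.0 / 37
L = 98.4 m

98.4


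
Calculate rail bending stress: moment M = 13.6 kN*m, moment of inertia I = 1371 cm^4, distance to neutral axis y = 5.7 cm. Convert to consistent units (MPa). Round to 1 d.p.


Convert units:
M = 13.6 kN*m = 13600000 N*mm
y = 5.7 cm = 57 mm
I = 1371 cm^4 = 13710000 mm^4
sigma = 13600000 * 57 / 13710000
sigma = 56.5 MPa

56.5


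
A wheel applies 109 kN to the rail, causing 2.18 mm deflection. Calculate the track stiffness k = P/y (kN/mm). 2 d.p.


Track stiffness k = P / y
k = 109 / 2.18
k = 50.00 kN/mm

50.00


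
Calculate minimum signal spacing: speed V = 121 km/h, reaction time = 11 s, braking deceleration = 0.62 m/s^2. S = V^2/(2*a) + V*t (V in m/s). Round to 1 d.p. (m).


V = 121 / 3.6 = 33.6111 m/s
Braking distance = 33.6111^2 / (2*0.62) = 911.0539 m
Sighting distance = 33.6111 * 11 = 369.7222 m
S = 911.0539 + 369.7222 = 1280.8 m

1280.8


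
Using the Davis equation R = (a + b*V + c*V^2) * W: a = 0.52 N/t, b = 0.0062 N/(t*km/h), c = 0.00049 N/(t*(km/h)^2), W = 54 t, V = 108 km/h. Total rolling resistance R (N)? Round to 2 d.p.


b*V = 0.0062 * 108 = 0.6696
c*V^2 = 0.00049 * 11664 = 5.71536
R_per_t = 0.52 + 0.6696 + 5.71536 = 6.90496 N/t
R_total = 6.90496 * 54 = 372.87 N

372.87


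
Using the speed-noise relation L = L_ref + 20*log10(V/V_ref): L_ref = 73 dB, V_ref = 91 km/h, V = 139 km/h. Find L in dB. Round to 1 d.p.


V/V_ref = 139 / 91 = 1.527473
log10(1.527473) = 0.183973
20 * 0.183973 = 3.6795
L = 73 + 3.6795 = 76.7 dB

76.7


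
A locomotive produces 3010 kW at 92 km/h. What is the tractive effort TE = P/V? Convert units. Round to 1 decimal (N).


Convert: P = 3010 kW = 3010000 W
V = 92 / 3.6 = 25.5556 m/s
TE = 3010000 / 25.5556
TE = 117782.6 N

117782.6


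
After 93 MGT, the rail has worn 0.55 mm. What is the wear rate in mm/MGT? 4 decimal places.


Wear rate = total wear / cumulative tonnage
Rate = 0.55 / 93
Rate = 0.0059 mm/MGT

0.0059


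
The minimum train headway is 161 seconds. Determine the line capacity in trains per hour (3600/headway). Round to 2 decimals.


Capacity = 3600 / headway
Capacity = 3600 / 161
Capacity = 22.36 trains/hour

22.36


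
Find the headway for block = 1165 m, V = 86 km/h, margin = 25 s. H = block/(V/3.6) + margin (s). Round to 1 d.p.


V = 86 / 3.6 = 23.8889 m/s
Block traversal time = 1165 / 23.8889 = 48.7674 s
Headway = 48.7674 + 25
Headway = 73.8 s

73.8


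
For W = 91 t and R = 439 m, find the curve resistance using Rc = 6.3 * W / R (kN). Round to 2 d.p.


Rc = 6.3 * W / R
Rc = 6.3 * 91 / 439
Rc = 573.3 / 439
Rc = 1.31 kN

1.31


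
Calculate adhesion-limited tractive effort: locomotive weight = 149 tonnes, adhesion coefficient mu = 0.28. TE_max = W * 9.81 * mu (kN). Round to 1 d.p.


TE_max = W * g * mu
TE_max = 149 * 9.81 * 0.28
TE_max = 1461.69 * 0.28
TE_max = 409.3 kN

409.3


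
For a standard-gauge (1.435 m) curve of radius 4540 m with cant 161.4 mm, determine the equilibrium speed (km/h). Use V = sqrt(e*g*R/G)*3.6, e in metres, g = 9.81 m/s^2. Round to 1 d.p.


Convert cant: e = 161.4 mm = 0.1614 m
V_ms = sqrt(0.1614 * 9.81 * 4540 / 1.435)
V_ms = sqrt(5009.293631) = 70.7764 m/s
V = 70.7764 * 3.6 = 254.8 km/h

254.8


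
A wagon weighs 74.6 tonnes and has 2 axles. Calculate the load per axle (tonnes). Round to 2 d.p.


Load per axle = total weight / number of axles
Load = 74.6 / 2
Load = 37.30 tonnes

37.30


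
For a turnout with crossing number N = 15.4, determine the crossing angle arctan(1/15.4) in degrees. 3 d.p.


1/N = 1/15.4 = 0.064935
angle = arctan(0.064935) = 0.064844 rad
angle = 0.064844 * 180/pi = 3.715 degrees

3.715


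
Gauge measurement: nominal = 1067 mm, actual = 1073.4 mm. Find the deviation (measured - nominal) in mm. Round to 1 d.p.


Deviation = measured - nominal
Deviation = 1073.4 - 1067
Deviation = 6.4 mm

6.4


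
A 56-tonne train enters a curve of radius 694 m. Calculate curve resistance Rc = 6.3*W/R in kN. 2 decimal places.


Rc = 6.3 * W / R
Rc = 6.3 * 56 / 694
Rc = 352.8 / 694
Rc = 0.51 kN

0.51


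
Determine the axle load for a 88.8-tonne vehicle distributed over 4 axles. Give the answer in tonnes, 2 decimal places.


Load per axle = total weight / number of axles
Load = 88.8 / 4
Load = 22.20 tonnes

22.20


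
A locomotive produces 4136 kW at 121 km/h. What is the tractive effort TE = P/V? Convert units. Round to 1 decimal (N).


Convert: P = 4136 kW = 4136000 W
V = 121 / 3.6 = 33.6111 m/s
TE = 4136000 / 33.6111
TE = 123054.5 N

123054.5


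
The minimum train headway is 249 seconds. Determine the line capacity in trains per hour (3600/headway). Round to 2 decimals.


Capacity = 3600 / headway
Capacity = 3600 / 249
Capacity = 14.46 trains/hour

14.46


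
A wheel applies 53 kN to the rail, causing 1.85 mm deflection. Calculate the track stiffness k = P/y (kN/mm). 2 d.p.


Track stiffness k = P / y
k = 53 / 1.85
k = 28.65 kN/mm

28.65


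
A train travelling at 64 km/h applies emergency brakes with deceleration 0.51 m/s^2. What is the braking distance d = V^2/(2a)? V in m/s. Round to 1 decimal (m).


Convert speed: V = 64 / 3.6 = 17.7778 m/s
V^2 = 316.0494
d = 316.0494 / (2 * 0.51)
d = 316.0494 / 1.02
d = 309.9 m

309.9


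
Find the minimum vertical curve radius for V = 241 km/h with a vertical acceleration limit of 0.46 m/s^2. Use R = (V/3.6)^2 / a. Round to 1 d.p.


Convert speed: V = 241 / 3.6 = 66.9444 m/s
V^2 = 4481.5586 m^2/s^2
R_v = 4481.5586 / 0.46
R_v = 9742.5 m

9742.5


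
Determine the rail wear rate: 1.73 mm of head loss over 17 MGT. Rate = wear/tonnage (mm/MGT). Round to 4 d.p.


Wear rate = total wear / cumulative tonnage
Rate = 1.73 / 17
Rate = 0.1018 mm/MGT

0.1018


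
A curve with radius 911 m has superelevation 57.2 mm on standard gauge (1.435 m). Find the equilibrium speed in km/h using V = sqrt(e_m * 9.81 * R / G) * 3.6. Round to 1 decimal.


Convert cant: e = 57.2 mm = 0.0572 m
V_ms = sqrt(0.0572 * 9.81 * 911 / 1.435)
V_ms = sqrt(356.230838) = 18.8741 m/s
V = 18.8741 * 3.6 = 67.9 km/h

67.9


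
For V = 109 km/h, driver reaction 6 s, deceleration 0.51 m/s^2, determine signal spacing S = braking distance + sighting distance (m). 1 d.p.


V = 109 / 3.6 = 30.2778 m/s
Braking distance = 30.2778^2 / (2*0.51) = 898.7685 m
Sighting distance = 30.2778 * 6 = 181.6667 m
S = 898.7685 + 181.6667 = 1080.4 m

1080.4


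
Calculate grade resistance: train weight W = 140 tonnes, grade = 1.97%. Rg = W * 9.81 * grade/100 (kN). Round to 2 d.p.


Rg = W * 9.81 * grade / 100
Rg = 140 * 9.81 * 1.97 / 100
Rg = 1373.4 * 0.0197
Rg = 27.06 kN

27.06


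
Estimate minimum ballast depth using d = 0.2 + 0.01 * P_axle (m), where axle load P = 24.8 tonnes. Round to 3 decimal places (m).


d = 0.2 + 0.01 * 24.8
d = 0.2 + 0.248
d = 0.448 m

0.448


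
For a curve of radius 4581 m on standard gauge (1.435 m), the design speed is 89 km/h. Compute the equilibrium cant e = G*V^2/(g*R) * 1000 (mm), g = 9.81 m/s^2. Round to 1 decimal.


Convert speed: V = 89 / 3.6 = 24.7222 m/s
Apply formula: e = 1.435 * 24.7222^2 / (9.81 * 4581)
e = 1.435 * 611.1883 / 44939.61
e = 0.019516 m = 19.5 mm

19.5


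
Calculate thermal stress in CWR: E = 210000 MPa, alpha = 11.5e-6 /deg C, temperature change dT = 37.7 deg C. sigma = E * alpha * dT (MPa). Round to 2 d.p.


sigma = E * alpha * dT
sigma = 210000 * 11.5e-6 * 37.7
sigma = 2.415 * 37.7
sigma = 91.05 MPa

91.05


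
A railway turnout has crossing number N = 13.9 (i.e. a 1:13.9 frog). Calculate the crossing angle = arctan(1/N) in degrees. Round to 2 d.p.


1/N = 1/13.9 = 0.071942
angle = arctan(0.071942) = 0.071819 rad
angle = 0.071819 * 180/pi = 4.11 degrees

4.11


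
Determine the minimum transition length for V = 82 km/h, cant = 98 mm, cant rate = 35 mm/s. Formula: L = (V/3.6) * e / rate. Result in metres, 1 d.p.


Convert speed: V = 82 / 3.6 = 22.7778 m/s
L = 22.7778 * 98 / 35
L = 2232.2222 / 35
L = 63.8 m

63.8


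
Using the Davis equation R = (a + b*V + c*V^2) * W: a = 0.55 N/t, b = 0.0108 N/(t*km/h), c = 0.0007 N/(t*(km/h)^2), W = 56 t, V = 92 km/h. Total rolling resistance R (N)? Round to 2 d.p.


b*V = 0.0108 * 92 = 0.9936
c*V^2 = 0.0007 * 8464 = 5.9248
R_per_t = 0.55 + 0.9936 + 5.9248 = 7.4684 N/t
R_total = 7.4684 * 56 = 418.23 N

418.23


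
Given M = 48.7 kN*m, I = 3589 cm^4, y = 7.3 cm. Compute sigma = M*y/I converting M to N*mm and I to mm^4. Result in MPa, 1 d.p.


Convert units:
M = 48.7 kN*m = 48700000 N*mm
y = 7.3 cm = 73 mm
I = 3589 cm^4 = 35890000 mm^4
sigma = 48700000 * 73 / 35890000
sigma = 99.1 MPa

99.1


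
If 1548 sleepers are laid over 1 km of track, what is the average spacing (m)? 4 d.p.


Spacing = 1000 m / number of sleepers
Spacing = 1000 / 1548
Spacing = 0.6460 m

0.6460


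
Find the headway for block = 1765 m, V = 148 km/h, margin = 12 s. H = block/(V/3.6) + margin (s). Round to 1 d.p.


V = 148 / 3.6 = 41.1111 m/s
Block traversal time = 1765 / 41.1111 = 42.9324 s
Headway = 42.9324 + 12
Headway = 54.9 s

54.9


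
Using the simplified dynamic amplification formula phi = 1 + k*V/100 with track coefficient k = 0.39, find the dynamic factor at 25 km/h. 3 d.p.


phi = 1 + k * V / 100
phi = 1 + 0.39 * 25 / 100
phi = 1 + 0.0975
phi = 1.098

1.098


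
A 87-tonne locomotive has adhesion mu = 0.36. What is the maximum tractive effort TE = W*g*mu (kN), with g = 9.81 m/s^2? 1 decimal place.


TE_max = W * g * mu
TE_max = 87 * 9.81 * 0.36
TE_max = 853.47 * 0.36
TE_max = 307.2 kN

307.2


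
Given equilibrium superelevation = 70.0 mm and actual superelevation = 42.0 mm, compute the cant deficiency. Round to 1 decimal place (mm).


Cant deficiency = equilibrium cant - actual cant
CD = 70.0 - 42.0
CD = 28.0 mm

28.0


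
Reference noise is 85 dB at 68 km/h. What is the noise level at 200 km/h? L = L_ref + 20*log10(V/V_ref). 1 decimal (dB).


V/V_ref = 200 / 68 = 2.941176
log10(2.941176) = 0.468521
20 * 0.468521 = 9.3704
L = 85 + 9.3704 = 94.4 dB

94.4


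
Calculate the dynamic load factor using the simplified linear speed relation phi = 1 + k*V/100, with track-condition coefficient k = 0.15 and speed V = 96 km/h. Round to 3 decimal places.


phi = 1 + k * V / 100
phi = 1 + 0.15 * 96 / 100
phi = 1 + 0.144
phi = 1.144

1.144


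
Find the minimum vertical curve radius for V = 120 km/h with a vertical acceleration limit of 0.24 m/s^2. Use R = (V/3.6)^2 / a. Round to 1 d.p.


Convert speed: V = 120 / 3.6 = 33.3333 m/s
V^2 = 1111.1111 m^2/s^2
R_v = 1111.1111 / 0.24
R_v = 4629.6 m

4629.6


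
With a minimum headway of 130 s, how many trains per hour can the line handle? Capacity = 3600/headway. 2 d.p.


Capacity = 3600 / headway
Capacity = 3600 / 130
Capacity = 27.69 trains/hour

27.69


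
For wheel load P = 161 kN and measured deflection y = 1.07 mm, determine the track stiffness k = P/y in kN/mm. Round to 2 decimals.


Track stiffness k = P / y
k = 161 / 1.07
k = 150.47 kN/mm

150.47


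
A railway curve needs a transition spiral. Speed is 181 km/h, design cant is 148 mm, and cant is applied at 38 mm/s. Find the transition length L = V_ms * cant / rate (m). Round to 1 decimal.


Convert speed: V = 181 / 3.6 = 50.2778 m/s
L = 50.2778 * 148 / 38
L = 7441.1111 / 38
L = 195.8 m

195.8


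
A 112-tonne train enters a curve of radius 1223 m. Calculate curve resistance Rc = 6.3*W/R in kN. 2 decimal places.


Rc = 6.3 * W / R
Rc = 6.3 * 112 / 1223
Rc = 705.6 / 1223
Rc = 0.58 kN

0.58


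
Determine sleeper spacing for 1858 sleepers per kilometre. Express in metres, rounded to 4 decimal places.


Spacing = 1000 m / number of sleepers
Spacing = 1000 / 1858
Spacing = 0.5382 m

0.5382


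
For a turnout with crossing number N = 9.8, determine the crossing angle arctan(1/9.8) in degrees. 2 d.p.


1/N = 1/9.8 = 0.102041
angle = arctan(0.102041) = 0.101689 rad
angle = 0.101689 * 180/pi = 5.83 degrees

5.83


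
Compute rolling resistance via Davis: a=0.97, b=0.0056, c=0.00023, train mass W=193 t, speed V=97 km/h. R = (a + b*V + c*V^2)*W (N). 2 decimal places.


b*V = 0.0056 * 97 = 0.5432
c*V^2 = 0.00023 * 9409 = 2.16407
R_per_t = 0.97 + 0.5432 + 2.16407 = 3.67727 N/t
R_total = 3.67727 * 193 = 709.71 N

709.71


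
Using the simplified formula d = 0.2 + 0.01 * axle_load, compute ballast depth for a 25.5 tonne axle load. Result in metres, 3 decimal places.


d = 0.2 + 0.01 * 25.5
d = 0.2 + 0.255
d = 0.455 m

0.455


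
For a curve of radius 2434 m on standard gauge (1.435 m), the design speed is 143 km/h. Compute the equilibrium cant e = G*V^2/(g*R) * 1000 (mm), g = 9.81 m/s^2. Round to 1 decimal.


Convert speed: V = 143 / 3.6 = 39.7222 m/s
Apply formula: e = 1.435 * 39.7222^2 / (9.81 * 2434)
e = 1.435 * 1577.8549 / 23877.54
e = 0.094826 m = 94.8 mm

94.8


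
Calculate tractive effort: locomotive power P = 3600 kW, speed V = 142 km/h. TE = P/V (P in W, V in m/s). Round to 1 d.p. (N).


Convert: P = 3600 kW = 3600000 W
V = 142 / 3.6 = 39.4444 m/s
TE = 3600000 / 39.4444
TE = 91267.6 N

91267.6


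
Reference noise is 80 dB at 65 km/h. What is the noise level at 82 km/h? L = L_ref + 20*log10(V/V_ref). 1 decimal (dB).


V/V_ref = 82 / 65 = 1.261538
log10(1.261538) = 0.1009
20 * 0.1009 = 2.018
L = 80 + 2.018 = 82.0 dB

82.0


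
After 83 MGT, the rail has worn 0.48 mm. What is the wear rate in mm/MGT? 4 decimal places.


Wear rate = total wear / cumulative tonnage
Rate = 0.48 / 83
Rate = 0.0058 mm/MGT

0.0058


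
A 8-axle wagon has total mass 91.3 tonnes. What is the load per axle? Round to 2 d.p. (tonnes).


Load per axle = total weight / number of axles
Load = 91.3 / 8
Load = 11.41 tonnes

11.41


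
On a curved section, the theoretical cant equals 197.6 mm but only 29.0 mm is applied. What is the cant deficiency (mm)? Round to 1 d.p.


Cant deficiency = equilibrium cant - actual cant
CD = 197.6 - 29.0
CD = 168.6 mm

168.6


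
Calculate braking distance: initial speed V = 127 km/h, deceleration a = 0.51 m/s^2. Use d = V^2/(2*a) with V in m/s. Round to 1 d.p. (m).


Convert speed: V = 127 / 3.6 = 35.2778 m/s
V^2 = 1244.5216
d = 1244.5216 / (2 * 0.51)
d = 1244.5216 / 1.02
d = 1220.1 m

1220.1


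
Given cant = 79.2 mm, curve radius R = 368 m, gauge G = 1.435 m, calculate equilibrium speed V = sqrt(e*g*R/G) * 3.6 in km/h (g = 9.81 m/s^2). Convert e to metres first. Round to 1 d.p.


Convert cant: e = 79.2 mm = 0.0792 m
V_ms = sqrt(0.0792 * 9.81 * 368 / 1.435)
V_ms = sqrt(199.246227) = 14.1155 m/s
V = 14.1155 * 3.6 = 50.8 km/h

50.8


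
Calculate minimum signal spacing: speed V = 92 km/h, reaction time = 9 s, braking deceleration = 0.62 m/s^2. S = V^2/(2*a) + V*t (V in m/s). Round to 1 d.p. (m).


V = 92 / 3.6 = 25.5556 m/s
Braking distance = 25.5556^2 / (2*0.62) = 526.6826 m
Sighting distance = 25.5556 * 9 = 230.0 m
S = 526.6826 + 230.0 = 756.7 m

756.7


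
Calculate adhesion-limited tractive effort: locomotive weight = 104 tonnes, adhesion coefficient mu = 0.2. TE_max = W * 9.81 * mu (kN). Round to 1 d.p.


TE_max = W * g * mu
TE_max = 104 * 9.81 * 0.2
TE_max = 1020.24 * 0.2
TE_max = 204.0 kN

204.0


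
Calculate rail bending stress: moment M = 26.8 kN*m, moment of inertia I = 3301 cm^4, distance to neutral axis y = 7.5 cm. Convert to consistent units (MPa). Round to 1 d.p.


Convert units:
M = 26.8 kN*m = 26800000 N*mm
y = 7.5 cm = 75 mm
I = 3301 cm^4 = 33010000 mm^4
sigma = 26800000 * 75 / 33010000
sigma = 60.9 MPa

60.9


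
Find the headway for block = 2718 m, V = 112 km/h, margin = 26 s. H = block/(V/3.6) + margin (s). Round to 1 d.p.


V = 112 / 3.6 = 31.1111 m/s
Block traversal time = 2718 / 31.1111 = 87.3643 s
Headway = 87.3643 + 26
Headway = 113.4 s

113.4


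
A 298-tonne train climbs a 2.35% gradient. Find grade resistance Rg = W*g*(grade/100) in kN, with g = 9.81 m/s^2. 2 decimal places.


Rg = W * 9.81 * grade / 100
Rg = 298 * 9.81 * 2.35 / 100
Rg = 2923.38 * 0.0235
Rg = 68.70 kN

68.70


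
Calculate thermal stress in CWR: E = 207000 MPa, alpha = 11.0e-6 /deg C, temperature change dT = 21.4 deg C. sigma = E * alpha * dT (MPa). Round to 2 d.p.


sigma = E * alpha * dT
sigma = 207000 * 11.0e-6 * 21.4
sigma = 2.277 * 21.4
sigma = 48.73 MPa

48.73


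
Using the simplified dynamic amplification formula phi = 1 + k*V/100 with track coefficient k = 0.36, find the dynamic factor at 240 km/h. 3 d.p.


phi = 1 + k * V / 100
phi = 1 + 0.36 * 240 / 100
phi = 1 + 0.864
phi = 1.864

1.864


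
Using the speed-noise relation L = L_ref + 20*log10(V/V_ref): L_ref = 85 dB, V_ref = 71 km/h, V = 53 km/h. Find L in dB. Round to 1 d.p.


V/V_ref = 53 / 71 = 0.746479
log10(0.746479) = -0.126982
20 * -0.126982 = -2.5396
L = 85 + -2.5396 = 82.5 dB

82.5


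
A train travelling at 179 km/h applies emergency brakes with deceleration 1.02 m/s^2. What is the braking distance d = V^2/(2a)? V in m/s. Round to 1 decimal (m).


Convert speed: V = 179 / 3.6 = 49.7222 m/s
V^2 = 2472.2994
d = 2472.2994 / (2 * 1.02)
d = 2472.2994 / 2.04
d = 1211.9 m

1211.9


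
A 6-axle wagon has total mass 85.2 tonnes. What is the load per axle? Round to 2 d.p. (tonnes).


Load per axle = total weight / number of axles
Load = 85.2 / 6
Load = 14.20 tonnes

14.20


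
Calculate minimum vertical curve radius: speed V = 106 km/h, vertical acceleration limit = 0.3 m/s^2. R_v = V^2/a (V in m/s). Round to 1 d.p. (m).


Convert speed: V = 106 / 3.6 = 29.4444 m/s
V^2 = 866.9753 m^2/s^2
R_v = 866.9753 / 0.3
R_v = 2889.9 m

2889.9


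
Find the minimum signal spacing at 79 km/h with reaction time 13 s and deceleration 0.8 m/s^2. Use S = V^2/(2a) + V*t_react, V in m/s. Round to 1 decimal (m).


V = 79 / 3.6 = 21.9444 m/s
Braking distance = 21.9444^2 / (2*0.8) = 300.9742 m
Sighting distance = 21.9444 * 13 = 285.2778 m
S = 300.9742 + 285.2778 = 586.3 m

586.3


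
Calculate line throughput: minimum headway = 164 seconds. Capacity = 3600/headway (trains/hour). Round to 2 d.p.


Capacity = 3600 / headway
Capacity = 3600 / 164
Capacity = 21.95 trains/hour

21.95


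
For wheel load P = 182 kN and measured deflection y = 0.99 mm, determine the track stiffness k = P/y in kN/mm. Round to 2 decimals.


Track stiffness k = P / y
k = 182 / 0.99
k = 183.84 kN/mm

183.84


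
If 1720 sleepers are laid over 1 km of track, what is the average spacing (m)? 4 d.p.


Spacing = 1000 m / number of sleepers
Spacing = 1000 / 1720
Spacing = 0.5814 m

0.5814


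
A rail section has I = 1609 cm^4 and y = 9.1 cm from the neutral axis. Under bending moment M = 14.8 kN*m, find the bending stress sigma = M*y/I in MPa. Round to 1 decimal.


Convert units:
M = 14.8 kN*m = 14800000 N*mm
y = 9.1 cm = 91 mm
I = 1609 cm^4 = 16090000 mm^4
sigma = 14800000 * 91 / 16090000
sigma = 83.7 MPa

83.7


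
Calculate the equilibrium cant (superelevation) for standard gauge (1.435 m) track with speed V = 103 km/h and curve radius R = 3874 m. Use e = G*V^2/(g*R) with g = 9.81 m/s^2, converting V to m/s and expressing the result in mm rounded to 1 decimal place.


Convert speed: V = 103 / 3.6 = 28.6111 m/s
Apply formula: e = 1.435 * 28.6111^2 / (9.81 * 3874)
e = 1.435 * 818.5957 / 38003.94
e = 0.03091 m = 30.9 mm

30.9


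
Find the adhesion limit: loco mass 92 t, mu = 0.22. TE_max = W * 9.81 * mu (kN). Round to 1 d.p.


TE_max = W * g * mu
TE_max = 92 * 9.81 * 0.22
TE_max = 902.52 * 0.22
TE_max = 198.6 kN

198.6


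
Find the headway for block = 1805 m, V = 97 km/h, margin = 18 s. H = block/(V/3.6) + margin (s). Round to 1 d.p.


V = 97 / 3.6 = 26.9444 m/s
Block traversal time = 1805 / 26.9444 = 66.9897 s
Headway = 66.9897 + 18
Headway = 85.0 s

85.0


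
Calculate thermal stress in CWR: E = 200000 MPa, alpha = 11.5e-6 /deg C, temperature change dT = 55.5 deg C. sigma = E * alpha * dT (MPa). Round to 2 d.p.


sigma = E * alpha * dT
sigma = 200000 * 11.5e-6 * 55.5
sigma = 2.3 * 55.5
sigma = 127.65 MPa

127.65


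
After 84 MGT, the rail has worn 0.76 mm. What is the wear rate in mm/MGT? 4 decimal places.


Wear rate = total wear / cumulative tonnage
Rate = 0.76 / 84
Rate = 0.0090 mm/MGT

0.0090


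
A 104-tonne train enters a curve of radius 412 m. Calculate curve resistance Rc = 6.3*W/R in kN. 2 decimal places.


Rc = 6.3 * W / R
Rc = 6.3 * 104 / 412
Rc = 655.2 / 412
Rc = 1.59 kN

1.59


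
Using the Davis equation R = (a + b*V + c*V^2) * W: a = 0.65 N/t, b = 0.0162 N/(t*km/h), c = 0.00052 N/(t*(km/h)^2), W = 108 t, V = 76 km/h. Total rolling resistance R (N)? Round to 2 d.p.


b*V = 0.0162 * 76 = 1.2312
c*V^2 = 0.00052 * 5776 = 3.00352
R_per_t = 0.65 + 1.2312 + 3.00352 = 4.88472 N/t
R_total = 4.88472 * 108 = 527.55 N

527.55


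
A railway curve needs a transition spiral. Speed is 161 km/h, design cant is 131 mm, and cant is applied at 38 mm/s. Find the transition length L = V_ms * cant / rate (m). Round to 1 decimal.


Convert speed: V = 161 / 3.6 = 44.7222 m/s
L = 44.7222 * 131 / 38
L = 5858.6111 / 38
L = 154.2 m

154.2


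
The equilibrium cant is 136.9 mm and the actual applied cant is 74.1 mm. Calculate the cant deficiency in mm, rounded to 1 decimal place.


Cant deficiency = equilibrium cant - actual cant
CD = 136.9 - 74.1
CD = 62.8 mm

62.8


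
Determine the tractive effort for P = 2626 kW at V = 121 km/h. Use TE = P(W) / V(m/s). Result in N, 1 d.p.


Convert: P = 2626 kW = 2626000 W
V = 121 / 3.6 = 33.6111 m/s
TE = 2626000 / 33.6111
TE = 78128.9 N

78128.9


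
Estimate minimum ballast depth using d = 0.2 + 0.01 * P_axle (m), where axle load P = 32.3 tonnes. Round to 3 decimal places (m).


d = 0.2 + 0.01 * 32.3
d = 0.2 + 0.323
d = 0.523 m

0.523


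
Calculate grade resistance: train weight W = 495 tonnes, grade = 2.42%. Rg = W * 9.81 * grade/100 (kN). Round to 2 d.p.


Rg = W * 9.81 * grade / 100
Rg = 495 * 9.81 * 2.42 / 100
Rg = 4855.95 * 0.0242
Rg = 117.51 kN

117.51


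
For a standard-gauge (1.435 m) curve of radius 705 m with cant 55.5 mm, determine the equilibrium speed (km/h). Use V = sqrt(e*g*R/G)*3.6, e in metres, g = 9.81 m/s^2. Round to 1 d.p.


Convert cant: e = 55.5 mm = 0.0555 m
V_ms = sqrt(0.0555 * 9.81 * 705 / 1.435)
V_ms = sqrt(267.484861) = 16.355 m/s
V = 16.355 * 3.6 = 58.9 km/h

58.9


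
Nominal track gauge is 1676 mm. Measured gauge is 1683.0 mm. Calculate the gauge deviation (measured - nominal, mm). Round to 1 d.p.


Deviation = measured - nominal
Deviation = 1683.0 - 1676
Deviation = 7.0 mm

7.0


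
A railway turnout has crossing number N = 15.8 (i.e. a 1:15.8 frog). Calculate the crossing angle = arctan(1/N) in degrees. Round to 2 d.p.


1/N = 1/15.8 = 0.063291
angle = arctan(0.063291) = 0.063207 rad
angle = 0.063207 * 180/pi = 3.62 degrees

3.62


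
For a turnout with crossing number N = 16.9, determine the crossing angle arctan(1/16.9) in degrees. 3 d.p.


1/N = 1/16.9 = 0.059172
angle = arctan(0.059172) = 0.059103 rad
angle = 0.059103 * 180/pi = 3.386 degrees

3.386


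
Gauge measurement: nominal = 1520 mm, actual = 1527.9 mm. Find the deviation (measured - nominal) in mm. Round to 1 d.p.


Deviation = measured - nominal
Deviation = 1527.9 - 1520
Deviation = 7.9 mm

7.9
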